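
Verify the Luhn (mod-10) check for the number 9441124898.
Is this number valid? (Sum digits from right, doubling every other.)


Luhn sum = 59
59 mod 10 = 9

Invalid (Luhn sum mod 10 = 9)


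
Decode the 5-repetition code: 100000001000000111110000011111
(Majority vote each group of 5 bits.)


Groups: 10000, 00010, 00000, 11111, 00000, 11111
Majority votes: 000101

000101


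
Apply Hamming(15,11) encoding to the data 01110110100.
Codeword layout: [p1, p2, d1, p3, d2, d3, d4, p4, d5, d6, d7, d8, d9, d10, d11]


Parity bits: p1=0, p2=0, p3=0, p4=1

000011110110100


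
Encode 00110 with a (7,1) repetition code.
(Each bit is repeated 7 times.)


Each bit -> 7 copies

00000000000000111111111111110000000


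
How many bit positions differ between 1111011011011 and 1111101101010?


XOR: 0000110110001
Count of 1s: 5

5


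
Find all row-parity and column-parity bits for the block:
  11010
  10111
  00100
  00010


Row parities: 1011
Column parities: 01011

Row P: 1011, Col P: 01011, Corner: 1


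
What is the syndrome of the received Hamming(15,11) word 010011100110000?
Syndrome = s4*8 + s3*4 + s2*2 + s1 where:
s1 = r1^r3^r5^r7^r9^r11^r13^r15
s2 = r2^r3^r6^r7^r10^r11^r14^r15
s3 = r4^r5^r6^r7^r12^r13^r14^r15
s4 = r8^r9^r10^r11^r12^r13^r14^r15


s1=1, s2=1, s3=1, s4=0

Syndrome = 7 (error at position 7)


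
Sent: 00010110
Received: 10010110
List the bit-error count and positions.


XOR: 10000000

1 error(s) at position(s): 0


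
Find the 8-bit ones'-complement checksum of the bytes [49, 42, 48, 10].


Sum = 149 mod 256 = 149
Complement = 106

106


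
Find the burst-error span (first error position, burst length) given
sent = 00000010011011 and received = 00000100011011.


XOR: 00000110000000

Burst at position 5, length 2


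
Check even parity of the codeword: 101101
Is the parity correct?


Number of 1s: 4

Yes, parity is correct (4 ones)


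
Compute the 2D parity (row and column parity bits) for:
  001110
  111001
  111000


Row parities: 101
Column parities: 001111

Row P: 101, Col P: 001111, Corner: 0


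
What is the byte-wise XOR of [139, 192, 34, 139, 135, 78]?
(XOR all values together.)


XOR chain: 139 ^ 192 ^ 34 ^ 139 ^ 135 ^ 78 = 43

43


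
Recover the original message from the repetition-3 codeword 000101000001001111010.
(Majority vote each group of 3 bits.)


Groups: 000, 101, 000, 001, 001, 111, 010
Majority votes: 0100010

0100010


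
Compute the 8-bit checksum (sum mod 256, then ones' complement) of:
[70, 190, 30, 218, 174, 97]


Sum = 779 mod 256 = 11
Complement = 244

244


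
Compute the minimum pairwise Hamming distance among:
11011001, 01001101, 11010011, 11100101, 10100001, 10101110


Comparing all pairs, minimum distance: 2
Can detect 1 errors, correct 0 errors

2


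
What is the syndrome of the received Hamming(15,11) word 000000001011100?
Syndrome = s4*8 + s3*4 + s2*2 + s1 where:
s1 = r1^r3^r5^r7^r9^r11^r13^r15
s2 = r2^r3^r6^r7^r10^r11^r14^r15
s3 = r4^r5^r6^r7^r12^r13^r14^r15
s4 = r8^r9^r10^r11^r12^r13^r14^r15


s1=1, s2=1, s3=0, s4=0

Syndrome = 3 (error at position 3)


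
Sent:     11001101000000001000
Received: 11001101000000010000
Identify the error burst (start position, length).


XOR: 00000000000000011000

Burst at position 15, length 2


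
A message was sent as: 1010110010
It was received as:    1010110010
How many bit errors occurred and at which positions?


XOR: 0000000000

0 errors (received matches sent)


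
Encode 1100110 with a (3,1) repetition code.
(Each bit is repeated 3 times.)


Each bit -> 3 copies

111111000000111111000


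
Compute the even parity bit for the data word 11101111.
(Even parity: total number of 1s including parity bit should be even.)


Number of 1s in data: 7
Parity bit: 1

1


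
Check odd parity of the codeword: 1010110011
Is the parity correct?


Number of 1s: 6

No, parity error (6 ones)


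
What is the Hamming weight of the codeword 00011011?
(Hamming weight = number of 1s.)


Counting 1s in 00011011

4


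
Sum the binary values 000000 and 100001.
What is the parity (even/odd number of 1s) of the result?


000000 = 0
100001 = 33
Sum = 33 = 100001
1s count = 2

even parity (2 ones in 100001)


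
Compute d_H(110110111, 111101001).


XOR: 001011110
Count of 1s: 5

5


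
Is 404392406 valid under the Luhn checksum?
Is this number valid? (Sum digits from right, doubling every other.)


Luhn sum = 37
37 mod 10 = 7

Invalid (Luhn sum mod 10 = 7)


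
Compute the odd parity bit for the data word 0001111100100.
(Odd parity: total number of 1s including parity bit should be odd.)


Number of 1s in data: 6
Parity bit: 1

1


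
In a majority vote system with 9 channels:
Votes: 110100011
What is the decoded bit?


Ones: 5 out of 9
Threshold: 5

1 (5/9 voted 1)


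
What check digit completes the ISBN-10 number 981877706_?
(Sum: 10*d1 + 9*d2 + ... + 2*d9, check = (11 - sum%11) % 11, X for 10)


Weighted sum: 343
343 mod 11 = 2

Check digit: 9


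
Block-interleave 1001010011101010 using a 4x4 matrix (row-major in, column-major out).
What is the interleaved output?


Matrix:
  1001
  0100
  1110
  1010
Read columns: 1011011000111000

1011011000111000


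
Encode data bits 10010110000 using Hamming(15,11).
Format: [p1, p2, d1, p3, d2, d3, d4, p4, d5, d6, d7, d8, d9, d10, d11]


Parity bits: p1=1, p2=0, p3=1, p4=0

101100100110000


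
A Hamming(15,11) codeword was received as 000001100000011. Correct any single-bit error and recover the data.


Syndrome = 0: no error detected

Data: 00110000011 (no errors)


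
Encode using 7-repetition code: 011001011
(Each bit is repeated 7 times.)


Each bit -> 7 copies

000000011111111111111000000000000001111111000000011111111111111


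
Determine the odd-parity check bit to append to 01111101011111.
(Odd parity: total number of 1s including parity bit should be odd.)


Number of 1s in data: 11
Parity bit: 0

0


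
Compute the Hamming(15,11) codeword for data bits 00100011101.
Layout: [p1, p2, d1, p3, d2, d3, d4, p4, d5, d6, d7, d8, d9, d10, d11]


Parity bits: p1=1, p2=1, p3=0, p4=0

110001000011101


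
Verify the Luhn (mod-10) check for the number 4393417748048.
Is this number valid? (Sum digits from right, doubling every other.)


Luhn sum = 70
70 mod 10 = 0

Valid (Luhn sum mod 10 = 0)


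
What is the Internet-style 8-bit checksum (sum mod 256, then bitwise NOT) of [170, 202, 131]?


Sum = 503 mod 256 = 247
Complement = 8

8


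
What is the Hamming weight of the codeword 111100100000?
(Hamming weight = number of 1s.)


Counting 1s in 111100100000

5


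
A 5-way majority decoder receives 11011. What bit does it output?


Ones: 4 out of 5
Threshold: 3

1 (4/5 voted 1)


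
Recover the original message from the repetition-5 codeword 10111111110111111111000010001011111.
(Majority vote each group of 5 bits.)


Groups: 10111, 11111, 01111, 11111, 00001, 00010, 11111
Majority votes: 1111001

1111001


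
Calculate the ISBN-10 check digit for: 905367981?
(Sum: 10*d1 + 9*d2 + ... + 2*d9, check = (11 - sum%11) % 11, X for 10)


Weighted sum: 284
284 mod 11 = 9

Check digit: 2


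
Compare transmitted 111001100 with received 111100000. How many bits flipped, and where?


XOR: 000101100

3 error(s) at position(s): 3, 5, 6


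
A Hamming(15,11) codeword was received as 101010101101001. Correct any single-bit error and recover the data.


Syndrome = 0: no error detected

Data: 11011101001 (no errors)


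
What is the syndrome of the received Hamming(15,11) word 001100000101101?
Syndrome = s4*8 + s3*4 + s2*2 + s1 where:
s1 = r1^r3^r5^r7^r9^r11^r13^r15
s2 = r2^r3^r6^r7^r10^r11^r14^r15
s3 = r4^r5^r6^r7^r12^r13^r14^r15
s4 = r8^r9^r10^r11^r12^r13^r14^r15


s1=1, s2=1, s3=0, s4=0

Syndrome = 3 (error at position 3)


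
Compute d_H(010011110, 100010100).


XOR: 110001010
Count of 1s: 4

4


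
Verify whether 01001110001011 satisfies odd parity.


Number of 1s: 7

Yes, parity is correct (7 ones)


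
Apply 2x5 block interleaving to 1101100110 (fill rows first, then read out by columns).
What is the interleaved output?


Matrix:
  11011
  00110
Read columns: 1010011110

1010011110


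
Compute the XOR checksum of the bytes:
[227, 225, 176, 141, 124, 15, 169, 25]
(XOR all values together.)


XOR chain: 227 ^ 225 ^ 176 ^ 141 ^ 124 ^ 15 ^ 169 ^ 25 = 252

252


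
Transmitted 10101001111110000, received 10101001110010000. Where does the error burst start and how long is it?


XOR: 00000000001100000

Burst at position 10, length 2


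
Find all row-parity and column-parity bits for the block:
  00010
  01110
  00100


Row parities: 111
Column parities: 01000

Row P: 111, Col P: 01000, Corner: 1


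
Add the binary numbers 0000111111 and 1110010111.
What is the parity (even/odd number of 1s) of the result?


0000111111 = 63
1110010111 = 919
Sum = 982 = 1111010110
1s count = 7

odd parity (7 ones in 1111010110)


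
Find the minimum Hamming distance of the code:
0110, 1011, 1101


Comparing all pairs, minimum distance: 2
Can detect 1 errors, correct 0 errors

2


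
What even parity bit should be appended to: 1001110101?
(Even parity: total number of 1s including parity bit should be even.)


Number of 1s in data: 6
Parity bit: 0

0


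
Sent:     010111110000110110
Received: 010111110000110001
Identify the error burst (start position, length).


XOR: 000000000000000111

Burst at position 15, length 3


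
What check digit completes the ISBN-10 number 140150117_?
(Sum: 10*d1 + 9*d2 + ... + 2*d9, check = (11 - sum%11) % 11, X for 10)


Weighted sum: 104
104 mod 11 = 5

Check digit: 6


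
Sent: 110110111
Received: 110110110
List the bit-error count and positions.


XOR: 000000001

1 error(s) at position(s): 8


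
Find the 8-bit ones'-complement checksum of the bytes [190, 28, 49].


Sum = 267 mod 256 = 11
Complement = 244

244


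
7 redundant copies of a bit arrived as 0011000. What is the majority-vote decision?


Ones: 2 out of 7
Threshold: 4

0 (2/7 voted 1)


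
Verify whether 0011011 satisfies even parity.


Number of 1s: 4

Yes, parity is correct (4 ones)


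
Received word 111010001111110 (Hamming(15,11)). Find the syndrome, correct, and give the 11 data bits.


Syndrome = 2: error at position 2

Data: 11001111110 (corrected bit 2)


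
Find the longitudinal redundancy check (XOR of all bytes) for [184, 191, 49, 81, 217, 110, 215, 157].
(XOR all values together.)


XOR chain: 184 ^ 191 ^ 49 ^ 81 ^ 217 ^ 110 ^ 215 ^ 157 = 154

154


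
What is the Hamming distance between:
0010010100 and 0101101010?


XOR: 0111111110
Count of 1s: 8

8


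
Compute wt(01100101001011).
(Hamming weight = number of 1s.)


Counting 1s in 01100101001011

7


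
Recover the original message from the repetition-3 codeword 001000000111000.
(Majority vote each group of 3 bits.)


Groups: 001, 000, 000, 111, 000
Majority votes: 00010

00010


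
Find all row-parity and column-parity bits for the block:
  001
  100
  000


Row parities: 110
Column parities: 101

Row P: 110, Col P: 101, Corner: 0


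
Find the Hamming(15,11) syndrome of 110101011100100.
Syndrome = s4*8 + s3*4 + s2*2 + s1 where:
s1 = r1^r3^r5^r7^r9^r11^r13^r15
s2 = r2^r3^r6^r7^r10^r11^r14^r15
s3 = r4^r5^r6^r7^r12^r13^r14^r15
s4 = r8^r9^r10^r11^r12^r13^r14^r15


s1=1, s2=1, s3=1, s4=0

Syndrome = 7 (error at position 7)


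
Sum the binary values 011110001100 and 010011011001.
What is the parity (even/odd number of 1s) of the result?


011110001100 = 1932
010011011001 = 1241
Sum = 3173 = 110001100101
1s count = 6

even parity (6 ones in 110001100101)


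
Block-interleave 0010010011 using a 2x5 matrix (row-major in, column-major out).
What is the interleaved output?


Matrix:
  00100
  10011
Read columns: 0100100101

0100100101


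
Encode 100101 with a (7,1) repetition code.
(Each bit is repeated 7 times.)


Each bit -> 7 copies

111111100000000000000111111100000001111111


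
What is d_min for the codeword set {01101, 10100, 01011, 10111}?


Comparing all pairs, minimum distance: 2
Can detect 1 errors, correct 0 errors

2


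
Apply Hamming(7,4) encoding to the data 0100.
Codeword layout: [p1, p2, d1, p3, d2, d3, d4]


Parity bits: p1=1, p2=0, p3=1

1001100


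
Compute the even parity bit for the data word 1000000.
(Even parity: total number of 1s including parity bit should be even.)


Number of 1s in data: 1
Parity bit: 1

1


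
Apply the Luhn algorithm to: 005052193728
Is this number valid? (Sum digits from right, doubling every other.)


Luhn sum = 40
40 mod 10 = 0

Valid (Luhn sum mod 10 = 0)


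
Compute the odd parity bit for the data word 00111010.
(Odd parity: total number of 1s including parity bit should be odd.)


Number of 1s in data: 4
Parity bit: 1

1


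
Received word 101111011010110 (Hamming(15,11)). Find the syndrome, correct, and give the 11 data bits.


Syndrome = 12: error at position 12

Data: 11101011110 (corrected bit 12)


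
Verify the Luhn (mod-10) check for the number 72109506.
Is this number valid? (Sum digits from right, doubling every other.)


Luhn sum = 29
29 mod 10 = 9

Invalid (Luhn sum mod 10 = 9)


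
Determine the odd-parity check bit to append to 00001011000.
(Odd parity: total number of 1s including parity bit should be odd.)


Number of 1s in data: 3
Parity bit: 0

0


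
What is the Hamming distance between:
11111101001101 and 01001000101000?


XOR: 10110101100101
Count of 1s: 8

8


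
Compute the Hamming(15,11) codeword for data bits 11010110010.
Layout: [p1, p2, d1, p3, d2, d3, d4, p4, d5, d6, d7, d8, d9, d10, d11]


Parity bits: p1=0, p2=1, p3=1, p4=1

011110110110010


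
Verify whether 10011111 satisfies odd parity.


Number of 1s: 6

No, parity error (6 ones)


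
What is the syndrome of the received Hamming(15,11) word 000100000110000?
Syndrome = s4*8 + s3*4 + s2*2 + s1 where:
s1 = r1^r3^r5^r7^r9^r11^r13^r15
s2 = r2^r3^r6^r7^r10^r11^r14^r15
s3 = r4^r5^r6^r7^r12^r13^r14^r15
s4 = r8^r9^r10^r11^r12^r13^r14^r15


s1=1, s2=0, s3=1, s4=0

Syndrome = 5 (error at position 5)


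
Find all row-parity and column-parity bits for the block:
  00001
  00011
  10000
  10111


Row parities: 1010
Column parities: 00101

Row P: 1010, Col P: 00101, Corner: 0


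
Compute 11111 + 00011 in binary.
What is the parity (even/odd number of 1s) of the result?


11111 = 31
00011 = 3
Sum = 34 = 100010
1s count = 2

even parity (2 ones in 100010)


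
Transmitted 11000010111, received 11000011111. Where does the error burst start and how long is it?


XOR: 00000001000

Burst at position 7, length 1


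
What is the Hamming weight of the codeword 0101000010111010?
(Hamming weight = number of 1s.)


Counting 1s in 0101000010111010

7


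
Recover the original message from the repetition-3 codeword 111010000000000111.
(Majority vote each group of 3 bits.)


Groups: 111, 010, 000, 000, 000, 111
Majority votes: 100001

100001


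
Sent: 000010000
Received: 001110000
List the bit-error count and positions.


XOR: 001100000

2 error(s) at position(s): 2, 3


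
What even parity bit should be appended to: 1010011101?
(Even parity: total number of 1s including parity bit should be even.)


Number of 1s in data: 6
Parity bit: 0

0


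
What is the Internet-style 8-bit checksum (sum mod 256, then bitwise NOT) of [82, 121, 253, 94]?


Sum = 550 mod 256 = 38
Complement = 217

217


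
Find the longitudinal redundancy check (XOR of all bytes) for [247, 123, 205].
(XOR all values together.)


XOR chain: 247 ^ 123 ^ 205 = 65

65


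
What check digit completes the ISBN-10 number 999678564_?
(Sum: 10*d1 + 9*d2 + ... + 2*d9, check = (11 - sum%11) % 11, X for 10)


Weighted sum: 413
413 mod 11 = 6

Check digit: 5


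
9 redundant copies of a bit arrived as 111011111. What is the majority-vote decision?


Ones: 8 out of 9
Threshold: 5

1 (8/9 voted 1)


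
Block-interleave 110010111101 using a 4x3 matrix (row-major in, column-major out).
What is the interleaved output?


Matrix:
  110
  010
  111
  101
Read columns: 101111100011

101111100011


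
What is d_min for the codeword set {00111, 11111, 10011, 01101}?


Comparing all pairs, minimum distance: 2
Can detect 1 errors, correct 0 errors

2


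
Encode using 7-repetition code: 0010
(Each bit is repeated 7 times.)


Each bit -> 7 copies

0000000000000011111110000000


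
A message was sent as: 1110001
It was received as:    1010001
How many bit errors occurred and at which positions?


XOR: 0100000

1 error(s) at position(s): 1


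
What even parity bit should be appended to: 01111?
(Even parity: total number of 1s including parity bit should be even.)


Number of 1s in data: 4
Parity bit: 0

0


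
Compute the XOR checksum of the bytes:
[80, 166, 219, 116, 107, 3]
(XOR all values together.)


XOR chain: 80 ^ 166 ^ 219 ^ 116 ^ 107 ^ 3 = 49

49


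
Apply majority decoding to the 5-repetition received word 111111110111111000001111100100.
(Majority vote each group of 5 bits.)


Groups: 11111, 11101, 11111, 00000, 11111, 00100
Majority votes: 111010

111010


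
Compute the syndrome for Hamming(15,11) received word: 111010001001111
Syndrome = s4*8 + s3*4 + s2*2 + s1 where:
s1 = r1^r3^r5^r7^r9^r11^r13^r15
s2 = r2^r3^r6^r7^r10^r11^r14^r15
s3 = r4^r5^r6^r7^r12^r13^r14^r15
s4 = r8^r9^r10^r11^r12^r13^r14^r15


s1=0, s2=0, s3=1, s4=1

Syndrome = 12 (error at position 12)


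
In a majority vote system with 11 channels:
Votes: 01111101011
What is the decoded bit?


Ones: 8 out of 11
Threshold: 6

1 (8/11 voted 1)


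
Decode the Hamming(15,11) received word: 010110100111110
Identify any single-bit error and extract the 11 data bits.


Syndrome = 10: error at position 10

Data: 01010011110 (corrected bit 10)


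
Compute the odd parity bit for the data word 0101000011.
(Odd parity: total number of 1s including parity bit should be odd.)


Number of 1s in data: 4
Parity bit: 1

1


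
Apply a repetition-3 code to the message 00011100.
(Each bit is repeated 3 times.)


Each bit -> 3 copies

000000000111111111000000


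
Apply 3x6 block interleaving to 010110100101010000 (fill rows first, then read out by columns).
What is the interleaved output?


Matrix:
  010110
  100101
  010000
Read columns: 010101000110100010

010101000110100010


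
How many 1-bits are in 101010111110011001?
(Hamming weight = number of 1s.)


Counting 1s in 101010111110011001

11


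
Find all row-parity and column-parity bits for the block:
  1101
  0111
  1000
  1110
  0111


Row parities: 11111
Column parities: 1011

Row P: 11111, Col P: 1011, Corner: 1


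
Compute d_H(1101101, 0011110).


XOR: 1110011
Count of 1s: 5

5


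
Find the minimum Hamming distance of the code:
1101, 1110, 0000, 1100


Comparing all pairs, minimum distance: 1
Can detect 0 errors, correct 0 errors

1


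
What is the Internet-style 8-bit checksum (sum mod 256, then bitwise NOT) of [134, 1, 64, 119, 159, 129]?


Sum = 606 mod 256 = 94
Complement = 161

161


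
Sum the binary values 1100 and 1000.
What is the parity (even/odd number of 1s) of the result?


1100 = 12
1000 = 8
Sum = 20 = 10100
1s count = 2

even parity (2 ones in 10100)


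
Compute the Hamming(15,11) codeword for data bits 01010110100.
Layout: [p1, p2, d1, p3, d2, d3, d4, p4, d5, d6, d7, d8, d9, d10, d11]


Parity bits: p1=0, p2=1, p3=1, p4=1

010110110110100


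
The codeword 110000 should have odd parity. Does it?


Number of 1s: 2

No, parity error (2 ones)


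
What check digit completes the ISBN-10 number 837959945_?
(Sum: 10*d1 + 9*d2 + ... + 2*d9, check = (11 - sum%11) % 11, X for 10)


Weighted sum: 359
359 mod 11 = 7

Check digit: 4


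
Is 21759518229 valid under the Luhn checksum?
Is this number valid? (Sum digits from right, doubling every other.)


Luhn sum = 45
45 mod 10 = 5

Invalid (Luhn sum mod 10 = 5)


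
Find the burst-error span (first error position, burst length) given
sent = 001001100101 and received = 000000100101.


XOR: 001001000000

Burst at position 2, length 4


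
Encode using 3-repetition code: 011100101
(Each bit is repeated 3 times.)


Each bit -> 3 copies

000111111111000000111000111


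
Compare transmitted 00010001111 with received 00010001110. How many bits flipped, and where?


XOR: 00000000001

1 error(s) at position(s): 10


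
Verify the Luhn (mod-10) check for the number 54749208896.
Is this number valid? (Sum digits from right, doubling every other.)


Luhn sum = 71
71 mod 10 = 1

Invalid (Luhn sum mod 10 = 1)


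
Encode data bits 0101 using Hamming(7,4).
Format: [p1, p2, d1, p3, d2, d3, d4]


Parity bits: p1=0, p2=1, p3=0

0100101


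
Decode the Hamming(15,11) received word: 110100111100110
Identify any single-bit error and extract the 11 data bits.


Syndrome = 8: error at position 8

Data: 00011100110 (corrected bit 8)


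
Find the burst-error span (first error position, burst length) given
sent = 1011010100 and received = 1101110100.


XOR: 0110100000

Burst at position 1, length 4


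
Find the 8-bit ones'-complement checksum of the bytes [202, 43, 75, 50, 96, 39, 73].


Sum = 578 mod 256 = 66
Complement = 189

189


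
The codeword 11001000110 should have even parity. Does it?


Number of 1s: 5

No, parity error (5 ones)


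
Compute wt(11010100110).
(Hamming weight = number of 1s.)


Counting 1s in 11010100110

6


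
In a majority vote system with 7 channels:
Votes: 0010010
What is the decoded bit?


Ones: 2 out of 7
Threshold: 4

0 (2/7 voted 1)


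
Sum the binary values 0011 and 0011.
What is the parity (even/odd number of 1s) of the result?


0011 = 3
0011 = 3
Sum = 6 = 110
1s count = 2

even parity (2 ones in 110)


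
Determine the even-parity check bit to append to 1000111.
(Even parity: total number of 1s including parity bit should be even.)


Number of 1s in data: 4
Parity bit: 0

0


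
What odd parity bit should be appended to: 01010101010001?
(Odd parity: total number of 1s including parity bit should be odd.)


Number of 1s in data: 6
Parity bit: 1

1


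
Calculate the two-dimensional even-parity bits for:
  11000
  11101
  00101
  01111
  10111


Row parities: 00000
Column parities: 11000

Row P: 00000, Col P: 11000, Corner: 0


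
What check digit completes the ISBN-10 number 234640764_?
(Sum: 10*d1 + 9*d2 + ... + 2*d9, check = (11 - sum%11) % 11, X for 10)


Weighted sum: 199
199 mod 11 = 1

Check digit: X


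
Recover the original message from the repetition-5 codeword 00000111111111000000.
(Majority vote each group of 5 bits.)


Groups: 00000, 11111, 11110, 00000
Majority votes: 0110

0110


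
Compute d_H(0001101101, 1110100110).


XOR: 1111001011
Count of 1s: 7

7


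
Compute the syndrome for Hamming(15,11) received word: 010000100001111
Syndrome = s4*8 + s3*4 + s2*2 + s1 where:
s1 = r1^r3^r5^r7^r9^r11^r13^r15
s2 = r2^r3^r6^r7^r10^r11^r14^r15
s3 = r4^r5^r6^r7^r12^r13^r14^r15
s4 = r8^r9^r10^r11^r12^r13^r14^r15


s1=1, s2=0, s3=1, s4=0

Syndrome = 5 (error at position 5)


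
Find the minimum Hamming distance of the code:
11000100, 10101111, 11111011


Comparing all pairs, minimum distance: 3
Can detect 2 errors, correct 1 errors

3


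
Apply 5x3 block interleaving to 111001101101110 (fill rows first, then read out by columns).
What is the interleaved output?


Matrix:
  111
  001
  101
  101
  110
Read columns: 101111000111110

101111000111110


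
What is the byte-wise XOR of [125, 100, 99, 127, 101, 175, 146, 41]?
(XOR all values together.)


XOR chain: 125 ^ 100 ^ 99 ^ 127 ^ 101 ^ 175 ^ 146 ^ 41 = 116

116


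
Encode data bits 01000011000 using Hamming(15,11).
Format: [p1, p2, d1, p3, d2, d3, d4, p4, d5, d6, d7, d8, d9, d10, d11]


Parity bits: p1=0, p2=1, p3=0, p4=0

010010000011000


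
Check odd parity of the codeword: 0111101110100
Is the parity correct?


Number of 1s: 8

No, parity error (8 ones)


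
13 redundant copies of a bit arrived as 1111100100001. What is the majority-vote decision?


Ones: 7 out of 13
Threshold: 7

1 (7/13 voted 1)


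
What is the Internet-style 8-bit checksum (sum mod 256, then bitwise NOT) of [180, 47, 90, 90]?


Sum = 407 mod 256 = 151
Complement = 104

104


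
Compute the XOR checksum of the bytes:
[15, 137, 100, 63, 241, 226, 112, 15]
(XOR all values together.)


XOR chain: 15 ^ 137 ^ 100 ^ 63 ^ 241 ^ 226 ^ 112 ^ 15 = 177

177


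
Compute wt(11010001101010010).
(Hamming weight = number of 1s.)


Counting 1s in 11010001101010010

8


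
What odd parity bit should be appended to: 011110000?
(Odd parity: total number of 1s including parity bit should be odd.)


Number of 1s in data: 4
Parity bit: 1

1


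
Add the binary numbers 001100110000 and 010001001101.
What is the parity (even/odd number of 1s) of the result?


001100110000 = 816
010001001101 = 1101
Sum = 1917 = 11101111101
1s count = 9

odd parity (9 ones in 11101111101)


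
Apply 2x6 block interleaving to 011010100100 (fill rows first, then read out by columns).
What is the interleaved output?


Matrix:
  011010
  100100
Read columns: 011010011000

011010011000


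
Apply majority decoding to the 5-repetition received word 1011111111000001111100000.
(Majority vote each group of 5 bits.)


Groups: 10111, 11111, 00000, 11111, 00000
Majority votes: 11010

11010


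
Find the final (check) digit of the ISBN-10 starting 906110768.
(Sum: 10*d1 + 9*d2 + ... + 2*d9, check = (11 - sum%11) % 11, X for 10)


Weighted sum: 213
213 mod 11 = 4

Check digit: 7


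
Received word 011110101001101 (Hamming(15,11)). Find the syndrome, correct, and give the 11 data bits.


Syndrome = 0: no error detected

Data: 11011001101 (no errors)


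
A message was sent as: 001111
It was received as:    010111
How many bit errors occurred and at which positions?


XOR: 011000

2 error(s) at position(s): 1, 2


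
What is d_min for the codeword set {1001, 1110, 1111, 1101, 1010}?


Comparing all pairs, minimum distance: 1
Can detect 0 errors, correct 0 errors

1


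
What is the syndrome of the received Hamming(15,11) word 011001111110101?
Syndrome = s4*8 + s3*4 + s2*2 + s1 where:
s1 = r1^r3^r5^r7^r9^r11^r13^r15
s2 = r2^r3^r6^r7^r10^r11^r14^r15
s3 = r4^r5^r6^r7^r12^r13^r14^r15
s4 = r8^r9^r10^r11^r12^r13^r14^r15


s1=0, s2=1, s3=0, s4=0

Syndrome = 2 (error at position 2)


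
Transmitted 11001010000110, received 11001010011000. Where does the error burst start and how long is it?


XOR: 00000000011110

Burst at position 9, length 4


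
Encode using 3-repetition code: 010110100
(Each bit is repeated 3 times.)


Each bit -> 3 copies

000111000111111000111000000


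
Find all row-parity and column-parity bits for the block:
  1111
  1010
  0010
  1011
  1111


Row parities: 00110
Column parities: 0011

Row P: 00110, Col P: 0011, Corner: 0


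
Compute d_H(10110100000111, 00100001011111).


XOR: 10010101011000
Count of 1s: 6

6


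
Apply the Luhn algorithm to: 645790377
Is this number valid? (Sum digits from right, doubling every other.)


Luhn sum = 48
48 mod 10 = 8

Invalid (Luhn sum mod 10 = 8)


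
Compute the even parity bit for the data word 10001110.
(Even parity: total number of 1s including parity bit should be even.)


Number of 1s in data: 4
Parity bit: 0

0


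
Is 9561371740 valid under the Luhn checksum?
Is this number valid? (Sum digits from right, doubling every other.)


Luhn sum = 48
48 mod 10 = 8

Invalid (Luhn sum mod 10 = 8)


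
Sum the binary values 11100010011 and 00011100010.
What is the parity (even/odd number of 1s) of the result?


11100010011 = 1811
00011100010 = 226
Sum = 2037 = 11111110101
1s count = 9

odd parity (9 ones in 11111110101)


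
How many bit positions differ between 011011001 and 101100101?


XOR: 110111100
Count of 1s: 6

6


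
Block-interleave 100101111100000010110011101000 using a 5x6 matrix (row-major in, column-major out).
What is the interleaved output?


Matrix:
  100101
  111100
  000010
  110011
  101000
Read columns: 110110101001001110000011010010

110110101001001110000011010010


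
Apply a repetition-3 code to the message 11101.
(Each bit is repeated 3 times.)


Each bit -> 3 copies

111111111000111


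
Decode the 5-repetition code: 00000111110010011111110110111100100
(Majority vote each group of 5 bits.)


Groups: 00000, 11111, 00100, 11111, 11011, 01111, 00100
Majority votes: 0101110

0101110


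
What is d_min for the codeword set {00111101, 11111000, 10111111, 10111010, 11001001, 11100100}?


Comparing all pairs, minimum distance: 2
Can detect 1 errors, correct 0 errors

2


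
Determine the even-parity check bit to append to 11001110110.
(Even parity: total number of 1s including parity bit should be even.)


Number of 1s in data: 7
Parity bit: 1

1


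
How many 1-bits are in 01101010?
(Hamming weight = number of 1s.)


Counting 1s in 01101010

4


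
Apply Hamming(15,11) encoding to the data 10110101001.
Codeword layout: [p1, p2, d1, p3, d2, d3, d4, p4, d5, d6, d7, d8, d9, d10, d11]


Parity bits: p1=1, p2=1, p3=0, p4=1

111001110101001


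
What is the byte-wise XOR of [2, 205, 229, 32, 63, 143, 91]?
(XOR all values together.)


XOR chain: 2 ^ 205 ^ 229 ^ 32 ^ 63 ^ 143 ^ 91 = 225

225


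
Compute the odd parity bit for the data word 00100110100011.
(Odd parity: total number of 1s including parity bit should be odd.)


Number of 1s in data: 6
Parity bit: 1

1


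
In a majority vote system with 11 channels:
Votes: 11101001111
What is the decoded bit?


Ones: 8 out of 11
Threshold: 6

1 (8/11 voted 1)


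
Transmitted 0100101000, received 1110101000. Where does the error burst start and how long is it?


XOR: 1010000000

Burst at position 0, length 3


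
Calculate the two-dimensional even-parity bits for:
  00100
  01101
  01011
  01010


Row parities: 1110
Column parities: 01000

Row P: 1110, Col P: 01000, Corner: 1


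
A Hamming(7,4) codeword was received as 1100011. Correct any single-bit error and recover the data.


Syndrome = 2: error at position 2

Data: 0011 (corrected bit 2)


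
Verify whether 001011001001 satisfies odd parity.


Number of 1s: 5

Yes, parity is correct (5 ones)


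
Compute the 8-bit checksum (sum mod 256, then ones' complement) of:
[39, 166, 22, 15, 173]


Sum = 415 mod 256 = 159
Complement = 96

96


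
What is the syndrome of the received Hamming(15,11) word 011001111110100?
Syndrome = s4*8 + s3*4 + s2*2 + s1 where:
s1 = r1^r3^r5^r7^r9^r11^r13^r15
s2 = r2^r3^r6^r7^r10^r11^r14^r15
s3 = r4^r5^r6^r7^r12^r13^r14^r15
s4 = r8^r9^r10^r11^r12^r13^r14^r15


s1=1, s2=0, s3=1, s4=1

Syndrome = 13 (error at position 13)


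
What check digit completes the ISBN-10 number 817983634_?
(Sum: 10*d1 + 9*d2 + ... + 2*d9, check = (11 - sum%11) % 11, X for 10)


Weighted sum: 312
312 mod 11 = 4

Check digit: 7


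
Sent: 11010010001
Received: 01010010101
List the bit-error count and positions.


XOR: 10000000100

2 error(s) at position(s): 0, 8


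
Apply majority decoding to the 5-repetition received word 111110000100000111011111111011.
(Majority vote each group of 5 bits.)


Groups: 11111, 00001, 00000, 11101, 11111, 11011
Majority votes: 100111

100111


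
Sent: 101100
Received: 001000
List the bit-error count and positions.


XOR: 100100

2 error(s) at position(s): 0, 3


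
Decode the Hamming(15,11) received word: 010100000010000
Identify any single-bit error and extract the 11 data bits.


Syndrome = 13: error at position 13

Data: 00000010100 (corrected bit 13)


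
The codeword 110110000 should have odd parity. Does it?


Number of 1s: 4

No, parity error (4 ones)


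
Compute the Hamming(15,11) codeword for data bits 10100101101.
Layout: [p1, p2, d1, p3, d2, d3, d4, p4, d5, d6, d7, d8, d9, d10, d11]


Parity bits: p1=1, p2=0, p3=0, p4=0

101001000101101


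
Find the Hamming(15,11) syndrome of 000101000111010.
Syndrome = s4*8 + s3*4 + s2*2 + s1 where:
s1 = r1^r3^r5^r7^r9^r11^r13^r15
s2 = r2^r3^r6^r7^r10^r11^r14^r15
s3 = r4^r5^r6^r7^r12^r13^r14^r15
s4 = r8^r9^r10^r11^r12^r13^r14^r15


s1=1, s2=0, s3=0, s4=0

Syndrome = 1 (error at position 1)


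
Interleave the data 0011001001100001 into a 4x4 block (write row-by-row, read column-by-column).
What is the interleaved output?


Matrix:
  0011
  0010
  0110
  0001
Read columns: 0000001011101001

0000001011101001


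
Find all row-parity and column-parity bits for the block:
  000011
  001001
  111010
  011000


Row parities: 0000
Column parities: 101000

Row P: 0000, Col P: 101000, Corner: 0


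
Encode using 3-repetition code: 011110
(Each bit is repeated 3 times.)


Each bit -> 3 copies

000111111111111000


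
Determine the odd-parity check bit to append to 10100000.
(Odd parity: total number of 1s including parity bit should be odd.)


Number of 1s in data: 2
Parity bit: 1

1


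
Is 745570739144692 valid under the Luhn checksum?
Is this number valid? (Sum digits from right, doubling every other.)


Luhn sum = 81
81 mod 10 = 1

Invalid (Luhn sum mod 10 = 1)


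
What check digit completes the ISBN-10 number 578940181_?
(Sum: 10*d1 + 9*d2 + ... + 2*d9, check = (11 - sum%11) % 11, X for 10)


Weighted sum: 294
294 mod 11 = 8

Check digit: 3


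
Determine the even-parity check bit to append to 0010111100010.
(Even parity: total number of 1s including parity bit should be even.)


Number of 1s in data: 6
Parity bit: 0

0


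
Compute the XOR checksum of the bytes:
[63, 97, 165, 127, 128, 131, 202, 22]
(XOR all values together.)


XOR chain: 63 ^ 97 ^ 165 ^ 127 ^ 128 ^ 131 ^ 202 ^ 22 = 91

91


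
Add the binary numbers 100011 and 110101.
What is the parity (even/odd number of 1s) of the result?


100011 = 35
110101 = 53
Sum = 88 = 1011000
1s count = 3

odd parity (3 ones in 1011000)


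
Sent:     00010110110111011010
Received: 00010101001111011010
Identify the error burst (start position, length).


XOR: 00000011111000000000

Burst at position 6, length 5


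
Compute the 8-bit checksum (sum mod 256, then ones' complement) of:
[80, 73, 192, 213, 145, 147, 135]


Sum = 985 mod 256 = 217
Complement = 38

38


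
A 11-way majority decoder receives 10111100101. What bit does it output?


Ones: 7 out of 11
Threshold: 6

1 (7/11 voted 1)


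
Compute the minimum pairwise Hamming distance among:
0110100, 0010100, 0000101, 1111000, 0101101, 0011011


Comparing all pairs, minimum distance: 1
Can detect 0 errors, correct 0 errors

1


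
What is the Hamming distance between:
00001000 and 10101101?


XOR: 10100101
Count of 1s: 4

4


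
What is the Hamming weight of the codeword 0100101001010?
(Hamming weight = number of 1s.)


Counting 1s in 0100101001010

5


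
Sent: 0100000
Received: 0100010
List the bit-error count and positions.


XOR: 0000010

1 error(s) at position(s): 5


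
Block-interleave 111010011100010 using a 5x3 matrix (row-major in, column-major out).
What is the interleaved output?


Matrix:
  111
  010
  011
  100
  010
Read columns: 100101110110100

100101110110100


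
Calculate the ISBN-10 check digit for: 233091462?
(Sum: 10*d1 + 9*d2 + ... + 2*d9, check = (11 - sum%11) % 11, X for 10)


Weighted sum: 168
168 mod 11 = 3

Check digit: 8


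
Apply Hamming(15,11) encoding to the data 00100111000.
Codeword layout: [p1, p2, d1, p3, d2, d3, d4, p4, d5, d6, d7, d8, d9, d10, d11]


Parity bits: p1=1, p2=1, p3=0, p4=1

110001010111000


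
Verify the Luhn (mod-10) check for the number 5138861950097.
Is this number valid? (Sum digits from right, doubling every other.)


Luhn sum = 59
59 mod 10 = 9

Invalid (Luhn sum mod 10 = 9)


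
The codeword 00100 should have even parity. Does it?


Number of 1s: 1

No, parity error (1 ones)


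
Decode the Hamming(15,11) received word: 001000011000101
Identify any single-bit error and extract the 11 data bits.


Syndrome = 0: no error detected

Data: 10001000101 (no errors)


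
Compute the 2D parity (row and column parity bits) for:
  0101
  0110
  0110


Row parities: 000
Column parities: 0101

Row P: 000, Col P: 0101, Corner: 0


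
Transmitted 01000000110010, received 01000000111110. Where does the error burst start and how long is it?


XOR: 00000000001100

Burst at position 10, length 2


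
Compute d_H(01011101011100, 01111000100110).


XOR: 00100101111010
Count of 1s: 7

7


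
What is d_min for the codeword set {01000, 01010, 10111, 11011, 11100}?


Comparing all pairs, minimum distance: 1
Can detect 0 errors, correct 0 errors

1


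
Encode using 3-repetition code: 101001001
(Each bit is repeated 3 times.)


Each bit -> 3 copies

111000111000000111000000111


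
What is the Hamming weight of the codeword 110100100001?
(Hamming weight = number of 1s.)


Counting 1s in 110100100001

5


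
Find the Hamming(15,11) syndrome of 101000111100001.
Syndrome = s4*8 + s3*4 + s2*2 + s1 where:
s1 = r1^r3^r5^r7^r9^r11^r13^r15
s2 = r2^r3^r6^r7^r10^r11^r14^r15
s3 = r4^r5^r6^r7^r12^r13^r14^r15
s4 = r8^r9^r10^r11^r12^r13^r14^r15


s1=1, s2=0, s3=0, s4=0

Syndrome = 1 (error at position 1)


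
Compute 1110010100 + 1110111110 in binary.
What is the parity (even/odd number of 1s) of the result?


1110010100 = 916
1110111110 = 958
Sum = 1874 = 11101010010
1s count = 6

even parity (6 ones in 11101010010)


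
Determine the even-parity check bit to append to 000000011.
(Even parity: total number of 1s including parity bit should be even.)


Number of 1s in data: 2
Parity bit: 0

0


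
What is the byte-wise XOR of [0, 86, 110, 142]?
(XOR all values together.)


XOR chain: 0 ^ 86 ^ 110 ^ 142 = 182

182


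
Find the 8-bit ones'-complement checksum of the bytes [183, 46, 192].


Sum = 421 mod 256 = 165
Complement = 90

90


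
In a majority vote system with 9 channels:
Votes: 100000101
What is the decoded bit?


Ones: 3 out of 9
Threshold: 5

0 (3/9 voted 1)


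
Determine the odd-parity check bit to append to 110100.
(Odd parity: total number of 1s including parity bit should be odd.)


Number of 1s in data: 3
Parity bit: 0

0


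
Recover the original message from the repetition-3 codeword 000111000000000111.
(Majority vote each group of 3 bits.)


Groups: 000, 111, 000, 000, 000, 111
Majority votes: 010001

010001


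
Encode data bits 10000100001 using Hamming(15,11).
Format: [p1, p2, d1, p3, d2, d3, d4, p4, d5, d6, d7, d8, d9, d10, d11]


Parity bits: p1=0, p2=1, p3=1, p4=0

011100000100001


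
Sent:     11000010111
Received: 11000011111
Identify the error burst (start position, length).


XOR: 00000001000

Burst at position 7, length 1


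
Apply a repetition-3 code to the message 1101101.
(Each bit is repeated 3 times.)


Each bit -> 3 copies

111111000111111000111


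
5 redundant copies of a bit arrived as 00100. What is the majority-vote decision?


Ones: 1 out of 5
Threshold: 3

0 (1/5 voted 1)
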